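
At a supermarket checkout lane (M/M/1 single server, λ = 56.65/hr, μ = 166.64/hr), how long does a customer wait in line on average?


ρ = 56.65/166.64 = 0.3400
Wq = ρ/(μ−λ) = 0.3400/(166.64 − 56.65) = 0.3400/109.99 = 0.003091 hr

Final: 0.003091 hr


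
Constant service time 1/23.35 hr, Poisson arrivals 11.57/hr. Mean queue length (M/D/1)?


ρ = 11.57/23.35 = 0.4955
M/D/1: Lq = ρ²/(2(1−ρ)) = 0.2455/(2·0.5045) = 0.24333

Final: 0.24333


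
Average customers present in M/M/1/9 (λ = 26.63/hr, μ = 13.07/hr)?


ρ = 26.63/13.07 = 2.0375
L = ρ[1 − (K+1)ρ^K + Kρ^(K+1)] / [(1−ρ)(1−ρ^(K+1))]
Numerator: 2.0375·(1 − 10·605.146060 + 9·1232.979309) = 10281.896349
Denominator: (-1.0375)·(-1231.979309) = 1278.166750
L = 10281.896349/1278.166750 = 8.0443

Final: 8.0443


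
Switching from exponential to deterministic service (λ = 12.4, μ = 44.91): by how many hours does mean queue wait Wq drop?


ρ = 12.4/44.91 = 0.2761
Wq(M/M/1) = ρ/(μ−λ) = 0.2761/32.51 = 0.008493 hr
Wq(M/D/1) = ρ/(2(μ−λ)) = 0.004247 hr
Savings = 0.008493 − 0.004247 = 0.004247 hr

Final: 0.004247 hr


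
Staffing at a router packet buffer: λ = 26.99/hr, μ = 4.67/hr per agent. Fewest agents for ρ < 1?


Stability requires cμ > λ ⇔ c > λ/μ.
λ/μ = 26.99/4.67 = 5.7794
Minimum integer c = ⌊5.7794⌋ + 1 = 6
Check: 6·4.67 = 28.02 > 26.99, while 5·4.67 = 23.35 ≤ 26.99

Final: 6 servers


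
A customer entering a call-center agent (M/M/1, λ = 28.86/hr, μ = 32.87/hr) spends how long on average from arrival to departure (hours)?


W = 1/(μ−λ) = 1/(32.87 − 28.86) = 1/4.01 = 0.2494 hr

Final: 0.2494 hr


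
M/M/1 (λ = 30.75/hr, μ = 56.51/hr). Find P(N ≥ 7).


ρ = 30.75/56.51 = 0.5442
P(N ≥ n) = ρ^n = 0.5442^7 = 0.014127

Final: 0.014127


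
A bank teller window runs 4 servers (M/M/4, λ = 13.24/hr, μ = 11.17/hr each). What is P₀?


a = λ/μ = 13.24/11.17 = 1.1853; ρ = a/c = 0.2963
Σ_{k=0}^{3} a^k/k! (terms k=0..3) = 1.00000 + 1.18532 + 0.70249 + 0.27756 = 3.16536
Tail: a^4/(4!(1−ρ)) = 1.97396/(24·0.7037) = 0.11688
P₀ = 1/(3.16536 + 0.11688) = 1/3.28225 = 0.304669

Final: 0.304669


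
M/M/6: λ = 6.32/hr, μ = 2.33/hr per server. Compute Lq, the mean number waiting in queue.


a = λ/μ = 2.7124; ρ = a/6 = 0.4521
P₀ = 0.065765
Lq = P₀·a^c·ρ / (c!·(1−ρ)²) = 0.065765·398.26023·0.4521/(720·0.30022)
= 0.05478

Final: 0.05478


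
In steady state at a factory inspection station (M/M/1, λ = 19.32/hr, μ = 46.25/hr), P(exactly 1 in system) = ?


ρ = 19.32/46.25 = 0.4177
P_n = (1−ρ)·ρ^n = (1 − 0.4177)·0.4177^1 = 0.5823·0.417730 = 0.243232

Final: 0.243232


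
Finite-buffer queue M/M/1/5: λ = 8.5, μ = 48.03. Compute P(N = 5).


ρ = λ/μ = 8.5/48.03 = 0.1770
P_K = (1−ρ)ρ^K/(1−ρ^(K+1)) = (0.8230·0.0001736)/(1 − 0.00003072)
= 0.0001429/0.999969 = 0.0001429

Final: 0.0001429


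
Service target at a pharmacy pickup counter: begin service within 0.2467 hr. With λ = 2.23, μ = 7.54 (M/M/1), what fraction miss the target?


ρ = 2.23/7.54 = 0.2958
P(Wq > t) = ρ·e^{−(μ−λ)t} = 0.2958·e^{−1.3100}
= 0.2958·0.269826 = 0.079803

Final: 0.079803


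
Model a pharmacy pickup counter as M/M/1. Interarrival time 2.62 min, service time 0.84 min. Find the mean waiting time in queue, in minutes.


λ = 60/2.62 = 22.9008 /hr
μ = 60/0.84 = 71.4286 /hr
ρ = λ/μ = 22.9008/71.4286 = 0.3206
Wq = ρ/(μ−λ) = 0.3206/(71.4286−22.9008) = 0.006607 hr
In minutes: 0.006607·60 = 0.3964 min

Final: 0.3964 min


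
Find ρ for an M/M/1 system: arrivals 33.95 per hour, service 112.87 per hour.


ρ = λ/μ = 33.95/112.87 = 0.3008

Final: 0.3008


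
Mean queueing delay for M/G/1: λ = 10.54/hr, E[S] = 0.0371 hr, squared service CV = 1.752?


ρ = λ·E[S] = 10.54·0.0371 = 0.3910
E[S²] = E[S]²(1+C_s²) = 0.0371²·(1+1.752) = 0.003788
Wq = λ·E[S²]/(2(1−ρ)) = 10.54·0.003788/(2·0.6090) = 0.03278 hr

Final: 0.03278 hr


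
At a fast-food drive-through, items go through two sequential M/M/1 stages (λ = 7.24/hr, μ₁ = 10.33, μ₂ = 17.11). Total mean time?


Each node sees arrival rate λ = 7.24/hr (tandem ⇒ throughput preserved).
W₁ = 1/(μ₁−λ) = 1/(10.33−7.24) = 0.32362 hr
W₂ = 1/(μ₂−λ) = 1/(17.11−7.24) = 0.10132 hr
W_total = W₁ + W₂ = 0.32362 + 0.10132 = 0.42494 hr

Final: 0.42494 hr


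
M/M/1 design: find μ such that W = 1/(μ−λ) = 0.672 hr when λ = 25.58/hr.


W = 1/(μ−λ) ⇒ μ − λ = 1/W = 1/0.672 = 1.4881
μ = λ + 1/W = 25.58 + 1.4881 = 27.0681 per hr

Final: 27.0681 /hr


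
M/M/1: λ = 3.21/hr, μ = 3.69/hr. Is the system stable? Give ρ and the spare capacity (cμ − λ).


Total capacity cμ = 1·3.69 = 3.69/hr
ρ = λ/(cμ) = 3.21/3.69 = 0.8699
Stable ⇔ ρ < 1: YES
Spare capacity = cμ − λ = 3.69 − 3.21 = 0.48/hr

Final: ρ = 0.8699; stable; margin = 0.48/hr


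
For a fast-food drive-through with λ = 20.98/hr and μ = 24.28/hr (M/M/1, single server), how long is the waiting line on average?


ρ = 20.98/24.28 = 0.8641
Lq = ρ²/(1−ρ) = 0.7466/0.1359 = 5.4935

Final: 5.4935


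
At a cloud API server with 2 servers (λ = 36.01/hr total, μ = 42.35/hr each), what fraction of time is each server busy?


ρ = λ/(cμ) = 36.01/(2·42.35) = 36.01/84.70 = 0.4251

Final: 0.4251


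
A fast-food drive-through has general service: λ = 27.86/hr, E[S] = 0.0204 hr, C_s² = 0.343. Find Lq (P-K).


ρ = λ·E[S] = 27.86·0.0204 = 0.5683
Lq = ρ²(1+C_s²)/(2(1−ρ)) = 0.3230·(1+0.343)/(2·0.4317)
= 0.3230·1.3430/0.8633 = 0.50249

Final: 0.50249


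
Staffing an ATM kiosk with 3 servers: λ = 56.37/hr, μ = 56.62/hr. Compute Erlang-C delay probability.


a = λ/μ = 0.9956; ρ = a/3 = 0.3319
P₀ = 0.365318 (from M/M/c formula)
C(c,a) = [a^c/(c!(1−ρ))]·P₀ = [0.98681/(6·0.6681)]·0.365318
= 0.24616·0.365318 = 0.089927

Final: 0.089927


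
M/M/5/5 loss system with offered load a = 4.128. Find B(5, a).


B(c,a) = (a^c/c!) / Σ_{k=0}^{c} a^k/k!
a^5/5! = 9.988889
Σ terms (k=0..5): 1.00000 + 4.12800 + 8.52019 + 11.72378 + 12.09895 + 9.98889 = 47.459811
B = 9.988889/47.459811 = 0.210470

Final: 0.210470


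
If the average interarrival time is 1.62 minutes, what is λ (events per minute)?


λ = 1/(interarrival time) in consistent units.
1 minute = 1 min, so λ = 1/1.62 = 0.6173 per minute

Final: 0.6173 /min


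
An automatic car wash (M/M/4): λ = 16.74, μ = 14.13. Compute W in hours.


a = 1.1847; ρ = 0.2962; P₀ = 0.304856
Lq = P₀·a^c·ρ/(c!(1−ρ)²) = 0.01496
Wq = Lq/λ = 0.01496/16.74 = 0.0008937 hr
W = Wq + 1/μ = 0.0008937 + 0.07077 = 0.07167 hr

Final: 0.07167 hr


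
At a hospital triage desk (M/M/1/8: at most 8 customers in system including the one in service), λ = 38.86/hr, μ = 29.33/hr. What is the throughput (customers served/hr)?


ρ = 1.3249; P_K = (1−ρ)ρ^8/(1−ρ^9) = 0.266415
λ_eff = λ(1 − P_K) = 38.86·(1 − 0.266415) = 38.86·0.733585 = 28.5071 /hr

Final: 28.5071 /hr


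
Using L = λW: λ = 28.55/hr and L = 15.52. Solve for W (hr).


W = L/λ = 15.52/28.55 = 0.5436 hr

Final: 0.5436 hr


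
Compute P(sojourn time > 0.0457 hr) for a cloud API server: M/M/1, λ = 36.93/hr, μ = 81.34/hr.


W ~ Exponential(μ−λ) for M/M/1.
μ − λ = 81.34 − 36.93 = 44.4100
P(W > t) = e^{−(μ−λ)t} = e^{−2.0295} = 0.131396

Final: 0.131396


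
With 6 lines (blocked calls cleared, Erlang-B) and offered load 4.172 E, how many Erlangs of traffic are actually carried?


B(6,4.172) = 0.129722 (Erlang-B)
Carried load = a(1 − B) = 4.172·(1 − 0.129722) = 4.172·0.870278 = 3.6308 E

Final: 3.6308 Erlangs


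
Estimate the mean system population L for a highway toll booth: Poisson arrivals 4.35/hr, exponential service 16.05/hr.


ρ = λ/μ = 4.35/16.05 = 0.2710
L = ρ/(1−ρ) = 0.2710/(1 − 0.2710) = 0.2710/0.7290 = 0.3718

Final: 0.3718


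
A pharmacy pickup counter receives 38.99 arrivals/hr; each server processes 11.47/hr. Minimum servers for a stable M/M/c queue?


Stability requires cμ > λ ⇔ c > λ/μ.
λ/μ = 38.99/11.47 = 3.3993
Minimum integer c = ⌊3.3993⌋ + 1 = 4
Check: 4·11.47 = 45.88 > 38.99, while 3·11.47 = 34.41 ≤ 38.99

Final: 4 servers


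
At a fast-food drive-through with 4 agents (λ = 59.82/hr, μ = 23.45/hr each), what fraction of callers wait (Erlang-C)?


a = λ/μ = 2.5510; ρ = a/4 = 0.6377
P₀ = 0.069243 (from M/M/c formula)
C(c,a) = [a^c/(c!(1−ρ))]·P₀ = [42.34618/(24·0.3623)]·0.069243
= 4.87060·0.069243 = 0.337254

Final: 0.337254


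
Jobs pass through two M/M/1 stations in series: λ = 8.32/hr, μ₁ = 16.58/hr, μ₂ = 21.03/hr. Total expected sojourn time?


Each node sees arrival rate λ = 8.32/hr (tandem ⇒ throughput preserved).
W₁ = 1/(μ₁−λ) = 1/(16.58−8.32) = 0.12107 hr
W₂ = 1/(μ₂−λ) = 1/(21.03−8.32) = 0.07868 hr
W_total = W₁ + W₂ = 0.12107 + 0.07868 = 0.19974 hr

Final: 0.19974 hr


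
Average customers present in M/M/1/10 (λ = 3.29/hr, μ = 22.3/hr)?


ρ = 3.29/22.3 = 0.1475
L = ρ[1 − (K+1)ρ^K + Kρ^(K+1)] / [(1−ρ)(1−ρ^(K+1))]
Numerator: 0.1475·(1 − 11·0.000000004886 + 10·7.208e-10) = 0.147534
Denominator: (0.8525)·(1.000000) = 0.852466
L = 0.147534/0.852466 = 0.1731

Final: 0.1731


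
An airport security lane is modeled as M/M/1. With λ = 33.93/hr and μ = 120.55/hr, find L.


ρ = λ/μ = 33.93/120.55 = 0.2815
L = ρ/(1−ρ) = 0.2815/(1 − 0.2815) = 0.2815/0.7185 = 0.3917

Final: 0.3917


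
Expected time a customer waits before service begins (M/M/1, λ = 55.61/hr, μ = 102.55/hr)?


ρ = 55.61/102.55 = 0.5423
Wq = ρ/(μ−λ) = 0.5423/(102.55 − 55.61) = 0.5423/46.94 = 0.01155 hr

Final: 0.01155 hr


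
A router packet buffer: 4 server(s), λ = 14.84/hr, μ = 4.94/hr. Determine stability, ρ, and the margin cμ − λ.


Total capacity cμ = 4·4.94 = 19.76/hr
ρ = λ/(cμ) = 14.84/19.76 = 0.7510
Stable ⇔ ρ < 1: YES
Spare capacity = cμ − λ = 19.76 − 14.84 = 4.92/hr

Final: ρ = 0.7510; stable; margin = 4.92/hr


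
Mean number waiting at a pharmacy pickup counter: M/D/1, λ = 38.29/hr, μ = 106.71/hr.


ρ = 38.29/106.71 = 0.3588
M/D/1: Lq = ρ²/(2(1−ρ)) = 0.1288/(2·0.6412) = 0.10040

Final: 0.10040


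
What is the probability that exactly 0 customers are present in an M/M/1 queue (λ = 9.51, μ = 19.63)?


ρ = 9.51/19.63 = 0.4845
P_n = (1−ρ)·ρ^n = (1 − 0.4845)·0.4845^0 = 0.5155·1.000000 = 0.515537

Final: 0.515537


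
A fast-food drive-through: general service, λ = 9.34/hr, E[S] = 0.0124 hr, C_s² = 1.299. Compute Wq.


ρ = λ·E[S] = 9.34·0.0124 = 0.1158
E[S²] = E[S]²(1+C_s²) = 0.0124²·(1+1.299) = 0.0003535
Wq = λ·E[S²]/(2(1−ρ)) = 9.34·0.0003535/(2·0.8842) = 0.001867 hr

Final: 0.001867 hr


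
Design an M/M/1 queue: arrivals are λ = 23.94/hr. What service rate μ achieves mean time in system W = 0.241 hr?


W = 1/(μ−λ) ⇒ μ − λ = 1/W = 1/0.241 = 4.1494
μ = λ + 1/W = 23.94 + 4.1494 = 28.0894 per hr

Final: 28.0894 /hr


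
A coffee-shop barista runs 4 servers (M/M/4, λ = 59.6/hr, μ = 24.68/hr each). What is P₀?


a = λ/μ = 59.6/24.68 = 2.4149; ρ = a/c = 0.6037
Σ_{k=0}^{3} a^k/k! (terms k=0..3) = 1.00000 + 2.41491 + 2.91590 + 2.34721 = 8.67802
Tail: a^4/(4!(1−ρ)) = 34.00983/(24·0.3963) = 3.57602
P₀ = 1/(8.67802 + 3.57602) = 1/12.25403 = 0.081606

Final: 0.081606


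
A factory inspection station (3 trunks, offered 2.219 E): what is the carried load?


B(3,2.219) = 0.242740 (Erlang-B)
Carried load = a(1 − B) = 2.219·(1 − 0.242740) = 2.219·0.757260 = 1.6804 E

Final: 1.6804 Erlangs


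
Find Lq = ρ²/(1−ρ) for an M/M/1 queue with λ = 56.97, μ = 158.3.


ρ = 56.97/158.3 = 0.3599
Lq = ρ²/(1−ρ) = 0.1295/0.6401 = 0.2023

Final: 0.2023


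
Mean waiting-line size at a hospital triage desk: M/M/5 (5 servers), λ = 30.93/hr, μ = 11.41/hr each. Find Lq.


a = λ/μ = 2.7108; ρ = a/5 = 0.5422
P₀ = 0.064024
Lq = P₀·a^c·ρ / (c!·(1−ρ)²) = 0.064024·146.37651·0.5422/(120·0.20962)
= 0.20199

Final: 0.20199


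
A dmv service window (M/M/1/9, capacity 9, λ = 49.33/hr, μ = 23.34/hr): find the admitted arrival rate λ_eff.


ρ = 2.1135; P_K = (1−ρ)ρ^9/(1−ρ^10) = 0.527156
λ_eff = λ(1 − P_K) = 49.33·(1 − 0.527156) = 49.33·0.472844 = 23.3254 /hr

Final: 23.3254 /hr


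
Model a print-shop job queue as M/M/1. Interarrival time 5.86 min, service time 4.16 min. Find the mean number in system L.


λ = 60/5.86 = 10.2389 /hr
μ = 60/4.16 = 14.4231 /hr
ρ = λ/μ = 10.2389/14.4231 = 0.7099
L = ρ/(1−ρ) = 0.7099/0.2901 = 2.4471

Final: 2.4471


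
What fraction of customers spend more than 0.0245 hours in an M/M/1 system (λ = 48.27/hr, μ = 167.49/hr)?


W ~ Exponential(μ−λ) for M/M/1.
μ − λ = 167.49 − 48.27 = 119.2200
P(W > t) = e^{−(μ−λ)t} = e^{−2.9209} = 0.053886

Final: 0.053886


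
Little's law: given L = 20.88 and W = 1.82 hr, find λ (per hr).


λ = L/W = 20.88/1.82 = 11.4725 /hr

Final: 11.4725 /hr


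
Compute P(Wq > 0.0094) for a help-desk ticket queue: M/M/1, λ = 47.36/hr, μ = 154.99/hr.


ρ = 47.36/154.99 = 0.3056
P(Wq > t) = ρ·e^{−(μ−λ)t} = 0.3056·e^{−1.0117}
= 0.3056·0.363592 = 0.111102

Final: 0.111102


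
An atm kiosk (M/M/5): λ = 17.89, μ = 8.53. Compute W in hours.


a = 2.0973; ρ = 0.4195; P₀ = 0.121612
Lq = P₀·a^c·ρ/(c!(1−ρ)²) = 0.05118
Wq = Lq/λ = 0.05118/17.89 = 0.002861 hr
W = Wq + 1/μ = 0.002861 + 0.11723 = 0.12009 hr

Final: 0.12009 hr


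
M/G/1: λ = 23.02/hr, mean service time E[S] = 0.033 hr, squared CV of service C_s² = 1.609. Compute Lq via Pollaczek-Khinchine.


ρ = λ·E[S] = 23.02·0.033 = 0.7597
Lq = ρ²(1+C_s²)/(2(1−ρ)) = 0.5771·(1+1.609)/(2·0.2403)
= 0.5771·2.6090/0.4807 = 3.13225

Final: 3.13225


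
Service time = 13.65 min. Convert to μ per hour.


μ = 1/(service time) in consistent units.
1 hour = 60 min, so μ = 60/13.65 = 4.3956 per hour

Final: 4.3956 /hr


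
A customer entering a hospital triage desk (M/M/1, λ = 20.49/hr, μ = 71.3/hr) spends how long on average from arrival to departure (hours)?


W = 1/(μ−λ) = 1/(71.3 − 20.49) = 1/50.81 = 0.01968 hr

Final: 0.01968 hr


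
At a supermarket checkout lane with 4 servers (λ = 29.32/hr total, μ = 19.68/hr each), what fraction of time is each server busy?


ρ = λ/(cμ) = 29.32/(4·19.68) = 29.32/78.72 = 0.3725

Final: 0.3725


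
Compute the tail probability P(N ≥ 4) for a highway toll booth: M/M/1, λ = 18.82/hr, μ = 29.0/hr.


ρ = 18.82/29.0 = 0.6490
P(N ≥ n) = ρ^n = 0.6490^4 = 0.177373

Final: 0.177373


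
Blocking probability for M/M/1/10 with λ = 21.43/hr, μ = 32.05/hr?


ρ = λ/μ = 21.43/32.05 = 0.6686
P_K = (1−ρ)ρ^K/(1−ρ^(K+1)) = (0.3314·0.017862)/(1 − 0.011944)
= 0.005919/0.988056 = 0.005990

Final: 0.005990


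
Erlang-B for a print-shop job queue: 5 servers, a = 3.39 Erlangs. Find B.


B(c,a) = (a^c/c!) / Σ_{k=0}^{c} a^k/k!
a^5/5! = 3.730931
Σ terms (k=0..5): 1.00000 + 3.39000 + 5.74605 + 6.49304 + 5.50285 + 3.73093 = 25.862866
B = 3.730931/25.862866 = 0.144258

Final: 0.144258


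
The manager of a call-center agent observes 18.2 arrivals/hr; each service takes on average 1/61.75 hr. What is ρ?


ρ = λ/μ = 18.2/61.75 = 0.2947

Final: 0.2947


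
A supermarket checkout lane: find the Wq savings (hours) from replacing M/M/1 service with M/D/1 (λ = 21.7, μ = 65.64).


ρ = 21.7/65.64 = 0.3306
Wq(M/M/1) = ρ/(μ−λ) = 0.3306/43.94 = 0.007524 hr
Wq(M/D/1) = ρ/(2(μ−λ)) = 0.003762 hr
Savings = 0.007524 − 0.003762 = 0.003762 hr

Final: 0.003762 hr


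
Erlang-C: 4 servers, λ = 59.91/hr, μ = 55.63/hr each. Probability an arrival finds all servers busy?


a = λ/μ = 1.0769; ρ = a/4 = 0.2692
P₀ = 0.339939 (from M/M/c formula)
C(c,a) = [a^c/(c!(1−ρ))]·P₀ = [1.34512/(24·0.7308)]·0.339939
= 0.07670·0.339939 = 0.026072

Final: 0.026072


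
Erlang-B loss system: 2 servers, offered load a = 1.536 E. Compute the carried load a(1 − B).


B(2,1.536) = 0.317481 (Erlang-B)
Carried load = a(1 − B) = 1.536·(1 − 0.317481) = 1.536·0.682519 = 1.0483 E

Final: 1.0483 Erlangs


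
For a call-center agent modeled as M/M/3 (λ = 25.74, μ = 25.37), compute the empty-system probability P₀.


a = λ/μ = 25.74/25.37 = 1.0146; ρ = a/c = 0.3382
Σ_{k=0}^{2} a^k/k! (terms k=0..2) = 1.00000 + 1.01458 + 0.51469 = 2.52927
Tail: a^3/(3!(1−ρ)) = 1.04439/(6·0.6618) = 0.26302
P₀ = 1/(2.52927 + 0.26302) = 1/2.79229 = 0.358129

Final: 0.358129


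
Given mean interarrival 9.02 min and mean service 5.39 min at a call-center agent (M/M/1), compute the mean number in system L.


λ = 60/9.02 = 6.6519 /hr
μ = 60/5.39 = 11.1317 /hr
ρ = λ/μ = 6.6519/11.1317 = 0.5976
L = ρ/(1−ρ) = 0.5976/0.4024 = 1.4848

Final: 1.4848


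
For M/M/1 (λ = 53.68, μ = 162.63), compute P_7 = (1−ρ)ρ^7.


ρ = 53.68/162.63 = 0.3301
P_n = (1−ρ)·ρ^n = (1 − 0.3301)·0.3301^7 = 0.6699·0.0004269 = 0.0002860

Final: 0.0002860


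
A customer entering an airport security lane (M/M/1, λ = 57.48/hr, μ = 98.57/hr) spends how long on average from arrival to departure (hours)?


W = 1/(μ−λ) = 1/(98.57 − 57.48) = 1/41.09 = 0.02434 hr

Final: 0.02434 hr


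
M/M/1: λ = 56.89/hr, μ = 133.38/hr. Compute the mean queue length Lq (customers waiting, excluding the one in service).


ρ = 56.89/133.38 = 0.4265
Lq = ρ²/(1−ρ) = 0.1819/0.5735 = 0.3172

Final: 0.3172


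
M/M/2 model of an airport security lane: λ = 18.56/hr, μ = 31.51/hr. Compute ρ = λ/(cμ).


ρ = λ/(cμ) = 18.56/(2·31.51) = 18.56/63.02 = 0.2945

Final: 0.2945


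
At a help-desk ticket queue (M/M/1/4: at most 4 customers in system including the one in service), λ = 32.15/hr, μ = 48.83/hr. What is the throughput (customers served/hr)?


ρ = 0.6584; P_K = (1−ρ)ρ^4/(1−ρ^5) = 0.073257
λ_eff = λ(1 − P_K) = 32.15·(1 − 0.073257) = 32.15·0.926743 = 29.7948 /hr

Final: 29.7948 /hr


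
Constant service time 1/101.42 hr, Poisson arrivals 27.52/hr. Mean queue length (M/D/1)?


ρ = 27.52/101.42 = 0.2713
M/D/1: Lq = ρ²/(2(1−ρ)) = 0.07363/(2·0.7287) = 0.05052

Final: 0.05052


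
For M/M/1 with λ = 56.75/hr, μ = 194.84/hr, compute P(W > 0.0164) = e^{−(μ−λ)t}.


W ~ Exponential(μ−λ) for M/M/1.
μ − λ = 194.84 − 56.75 = 138.0900
P(W > t) = e^{−(μ−λ)t} = e^{−2.2647} = 0.103864

Final: 0.103864


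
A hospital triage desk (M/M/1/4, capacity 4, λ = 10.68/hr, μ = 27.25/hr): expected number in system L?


ρ = 10.68/27.25 = 0.3919
L = ρ[1 − (K+1)ρ^K + Kρ^(K+1)] / [(1−ρ)(1−ρ^(K+1))]
Numerator: 0.3919·(1 − 5·0.023595 + 4·0.009247) = 0.360187
Denominator: (0.6081)·(0.990753) = 0.602450
L = 0.360187/0.602450 = 0.5979

Final: 0.5979


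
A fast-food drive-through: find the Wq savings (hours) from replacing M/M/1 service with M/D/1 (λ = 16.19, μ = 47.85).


ρ = 16.19/47.85 = 0.3383
Wq(M/M/1) = ρ/(μ−λ) = 0.3383/31.66 = 0.01069 hr
Wq(M/D/1) = ρ/(2(μ−λ)) = 0.005343 hr
Savings = 0.01069 − 0.005343 = 0.005343 hr

Final: 0.005343 hr


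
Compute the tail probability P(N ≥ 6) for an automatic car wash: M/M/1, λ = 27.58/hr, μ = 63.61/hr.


ρ = 27.58/63.61 = 0.4336
P(N ≥ n) = ρ^n = 0.4336^6 = 0.006644

Final: 0.006644


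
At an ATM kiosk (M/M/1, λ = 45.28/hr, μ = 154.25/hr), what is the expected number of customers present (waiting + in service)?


ρ = λ/μ = 45.28/154.25 = 0.2935
L = ρ/(1−ρ) = 0.2935/(1 − 0.2935) = 0.2935/0.7065 = 0.4155

Final: 0.4155


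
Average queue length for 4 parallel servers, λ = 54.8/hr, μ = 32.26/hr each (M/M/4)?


a = λ/μ = 1.6987; ρ = a/4 = 0.4247
P₀ = 0.179809
Lq = P₀·a^c·ρ / (c!·(1−ρ)²) = 0.179809·8.32654·0.4247/(24·0.33100)
= 0.08004

Final: 0.08004


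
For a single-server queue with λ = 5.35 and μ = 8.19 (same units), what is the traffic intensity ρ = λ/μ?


ρ = λ/μ = 5.35/8.19 = 0.6532

Final: 0.6532


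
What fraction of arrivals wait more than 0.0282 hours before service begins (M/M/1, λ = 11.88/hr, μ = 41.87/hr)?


ρ = 11.88/41.87 = 0.2837
P(Wq > t) = ρ·e^{−(μ−λ)t} = 0.2837·e^{−0.8457}
= 0.2837·0.429249 = 0.121793

Final: 0.121793


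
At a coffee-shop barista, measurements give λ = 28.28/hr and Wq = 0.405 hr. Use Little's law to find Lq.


Lq = λWq = 28.28·0.405 = 11.4534

Final: 11.4534


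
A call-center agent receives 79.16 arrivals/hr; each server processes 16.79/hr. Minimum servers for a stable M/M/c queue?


Stability requires cμ > λ ⇔ c > λ/μ.
λ/μ = 79.16/16.79 = 4.7147
Minimum integer c = ⌊4.7147⌋ + 1 = 5
Check: 5·16.79 = 83.95 > 79.16, while 4·16.79 = 67.16 ≤ 79.16

Final: 5 servers


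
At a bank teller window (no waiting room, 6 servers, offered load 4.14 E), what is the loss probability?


B(c,a) = (a^c/c!) / Σ_{k=0}^{c} a^k/k!
a^6/6! = 6.993097
Σ terms (k=0..6): 1.00000 + 4.14000 + 8.56980 + 11.82632 + 12.24025 + 10.13492 + 6.99310 = 54.904389
B = 6.993097/54.904389 = 0.127369

Final: 0.127369


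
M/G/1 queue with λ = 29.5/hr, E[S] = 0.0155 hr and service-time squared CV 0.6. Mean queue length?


ρ = λ·E[S] = 29.5·0.0155 = 0.4572
Lq = ρ²(1+C_s²)/(2(1−ρ)) = 0.2091·(1+0.6)/(2·0.5428)
= 0.2091·1.6000/1.0855 = 0.30818

Final: 0.30818


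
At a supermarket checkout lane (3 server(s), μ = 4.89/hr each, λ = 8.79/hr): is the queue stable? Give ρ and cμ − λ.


Total capacity cμ = 3·4.89 = 14.67/hr
ρ = λ/(cμ) = 8.79/14.67 = 0.5992
Stable ⇔ ρ < 1: YES
Spare capacity = cμ − λ = 14.67 − 8.79 = 5.88/hr

Final: ρ = 0.5992; stable; margin = 5.88/hr


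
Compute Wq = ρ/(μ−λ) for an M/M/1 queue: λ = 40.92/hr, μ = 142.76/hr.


ρ = 40.92/142.76 = 0.2866
Wq = ρ/(μ−λ) = 0.2866/(142.76 − 40.92) = 0.2866/101.84 = 0.002815 hr

Final: 0.002815 hr


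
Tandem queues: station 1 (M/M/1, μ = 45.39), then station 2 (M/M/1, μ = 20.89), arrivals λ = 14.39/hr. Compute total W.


Each node sees arrival rate λ = 14.39/hr (tandem ⇒ throughput preserved).
W₁ = 1/(μ₁−λ) = 1/(45.39−14.39) = 0.03226 hr
W₂ = 1/(μ₂−λ) = 1/(20.89−14.39) = 0.15385 hr
W_total = W₁ + W₂ = 0.03226 + 0.15385 = 0.18610 hr

Final: 0.18610 hr


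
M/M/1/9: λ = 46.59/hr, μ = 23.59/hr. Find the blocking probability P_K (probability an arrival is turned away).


ρ = λ/μ = 46.59/23.59 = 1.9750
P_K = (1−ρ)ρ^K/(1−ρ^(K+1)) = (-0.9750·457.175476)/(1 − 902.916721)
= -445.741244/-901.916721 = 0.494216

Final: 0.494216


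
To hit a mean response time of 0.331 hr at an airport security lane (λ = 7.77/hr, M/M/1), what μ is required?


W = 1/(μ−λ) ⇒ μ − λ = 1/W = 1/0.331 = 3.0211
μ = λ + 1/W = 7.77 + 3.0211 = 10.7911 per hr

Final: 10.7911 /hr


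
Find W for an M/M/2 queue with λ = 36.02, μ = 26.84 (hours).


a = 1.3420; ρ = 0.6710; P₀ = 0.196878
Lq = P₀·a^c·ρ/(c!(1−ρ)²) = 1.09917
Wq = Lq/λ = 1.09917/36.02 = 0.03052 hr
W = Wq + 1/μ = 0.03052 + 0.03726 = 0.06777 hr

Final: 0.06777 hr


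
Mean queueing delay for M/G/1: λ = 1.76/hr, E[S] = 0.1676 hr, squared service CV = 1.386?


ρ = λ·E[S] = 1.76·0.1676 = 0.2950
E[S²] = E[S]²(1+C_s²) = 0.1676²·(1+1.386) = 0.067022
Wq = λ·E[S²]/(2(1−ρ)) = 1.76·0.067022/(2·0.7050) = 0.08366 hr

Final: 0.08366 hr


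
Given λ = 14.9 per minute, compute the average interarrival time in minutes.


Mean interarrival time = 1/λ = 1/14.9 minute = 0.06711 minute
In minutes: 0.06711 × 1 = 0.06711 min

Final: 0.06711 min


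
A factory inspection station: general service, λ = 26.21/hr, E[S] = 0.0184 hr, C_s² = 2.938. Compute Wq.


ρ = λ·E[S] = 26.21·0.0184 = 0.4823
E[S²] = E[S]²(1+C_s²) = 0.0184²·(1+2.938) = 0.001333
Wq = λ·E[S²]/(2(1−ρ)) = 26.21·0.001333/(2·0.5177) = 0.03375 hr

Final: 0.03375 hr


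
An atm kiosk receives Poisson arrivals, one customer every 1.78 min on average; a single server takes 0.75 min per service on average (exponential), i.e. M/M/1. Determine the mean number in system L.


λ = 60/1.78 = 33.7079 /hr
μ = 60/0.75 = 80.0000 /hr
ρ = λ/μ = 33.7079/80.0000 = 0.4213
L = ρ/(1−ρ) = 0.4213/0.5787 = 0.7282

Final: 0.7282


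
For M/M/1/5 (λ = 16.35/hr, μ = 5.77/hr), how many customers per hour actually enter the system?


ρ = 2.8336; P_K = (1−ρ)ρ^5/(1−ρ^6) = 0.648347
λ_eff = λ(1 − P_K) = 16.35·(1 − 0.648347) = 16.35·0.351653 = 5.7495 /hr

Final: 5.7495 /hr


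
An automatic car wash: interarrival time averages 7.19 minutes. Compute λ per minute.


λ = 1/(interarrival time) in consistent units.
1 minute = 1 min, so λ = 1/7.19 = 0.1391 per minute

Final: 0.1391 /min


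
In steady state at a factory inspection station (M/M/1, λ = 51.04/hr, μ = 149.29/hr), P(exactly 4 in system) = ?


ρ = 51.04/149.29 = 0.3419
P_n = (1−ρ)·ρ^n = (1 − 0.3419)·0.3419^4 = 0.6581·0.013662 = 0.008991

Final: 0.008991


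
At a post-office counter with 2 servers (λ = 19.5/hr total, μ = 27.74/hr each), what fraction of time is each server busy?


ρ = λ/(cμ) = 19.5/(2·27.74) = 19.5/55.48 = 0.3515

Final: 0.3515


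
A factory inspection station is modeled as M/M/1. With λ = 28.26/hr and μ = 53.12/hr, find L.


ρ = λ/μ = 28.26/53.12 = 0.5320
L = ρ/(1−ρ) = 0.5320/(1 − 0.5320) = 0.5320/0.4680 = 1.1368

Final: 1.1368


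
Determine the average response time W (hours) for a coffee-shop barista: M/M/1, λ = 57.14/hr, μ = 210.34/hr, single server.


W = 1/(μ−λ) = 1/(210.34 − 57.14) = 1/153.20 = 0.006527 hr

Final: 0.006527 hr


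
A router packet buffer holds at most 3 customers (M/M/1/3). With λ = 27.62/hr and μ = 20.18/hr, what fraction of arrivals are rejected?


ρ = λ/μ = 27.62/20.18 = 1.3687
P_K = (1−ρ)ρ^K/(1−ρ^(K+1)) = (-0.3687·2.563938)/(1 − 3.509216)
= -0.945277/-2.509216 = 0.376722

Final: 0.376722


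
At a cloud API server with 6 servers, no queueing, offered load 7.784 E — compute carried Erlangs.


B(6,7.784) = 0.377806 (Erlang-B)
Carried load = a(1 − B) = 7.784·(1 − 0.377806) = 7.784·0.622194 = 4.8432 E

Final: 4.8432 Erlangs


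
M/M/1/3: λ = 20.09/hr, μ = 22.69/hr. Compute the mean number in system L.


ρ = 20.09/22.69 = 0.8854
L = ρ[1 − (K+1)ρ^K + Kρ^(K+1)] / [(1−ρ)(1−ρ^(K+1))]
Numerator: 0.8854·(1 − 4·0.694123 + 3·0.614585) = 0.059555
Denominator: (0.1146)·(0.385415) = 0.044164
L = 0.059555/0.044164 = 1.3485

Final: 1.3485


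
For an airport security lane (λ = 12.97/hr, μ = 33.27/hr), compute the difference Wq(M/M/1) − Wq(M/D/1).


ρ = 12.97/33.27 = 0.3898
Wq(M/M/1) = ρ/(μ−λ) = 0.3898/20.30 = 0.01920 hr
Wq(M/D/1) = ρ/(2(μ−λ)) = 0.009602 hr
Savings = 0.01920 − 0.009602 = 0.009602 hr

Final: 0.009602 hr


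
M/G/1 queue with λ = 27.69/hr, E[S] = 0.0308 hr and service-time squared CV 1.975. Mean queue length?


ρ = λ·E[S] = 27.69·0.0308 = 0.8529
Lq = ρ²(1+C_s²)/(2(1−ρ)) = 0.7274·(1+1.975)/(2·0.1471)
= 0.7274·2.9750/0.2943 = 7.35275

Final: 7.35275


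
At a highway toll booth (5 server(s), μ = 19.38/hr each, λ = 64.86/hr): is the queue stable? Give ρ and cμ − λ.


Total capacity cμ = 5·19.38 = 96.90/hr
ρ = λ/(cμ) = 64.86/96.90 = 0.6693
Stable ⇔ ρ < 1: YES
Spare capacity = cμ − λ = 96.90 − 64.86 = 32.04/hr

Final: ρ = 0.6693; stable; margin = 32.04/hr


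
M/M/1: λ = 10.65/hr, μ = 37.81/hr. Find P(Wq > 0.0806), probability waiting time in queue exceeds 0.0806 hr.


ρ = 10.65/37.81 = 0.2817
P(Wq > t) = ρ·e^{−(μ−λ)t} = 0.2817·e^{−2.1891}
= 0.2817·0.112018 = 0.031552

Final: 0.031552


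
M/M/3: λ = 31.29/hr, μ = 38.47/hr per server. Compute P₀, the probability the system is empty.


a = λ/μ = 31.29/38.47 = 0.8134; ρ = a/c = 0.2711
Σ_{k=0}^{2} a^k/k! (terms k=0..2) = 1.00000 + 0.81336 + 0.33078 = 2.14414
Tail: a^3/(3!(1−ρ)) = 0.53808/(6·0.7289) = 0.12304
P₀ = 1/(2.14414 + 0.12304) = 1/2.26718 = 0.441077

Final: 0.441077


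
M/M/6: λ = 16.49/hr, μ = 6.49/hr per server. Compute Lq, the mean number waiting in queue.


a = λ/μ = 2.5408; ρ = a/6 = 0.4235
P₀ = 0.078310
Lq = P₀·a^c·ρ / (c!·(1−ρ)²) = 0.078310·269.06410·0.4235/(720·0.33238)
= 0.03728

Final: 0.03728


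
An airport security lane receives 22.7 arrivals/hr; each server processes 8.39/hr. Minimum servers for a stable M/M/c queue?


Stability requires cμ > λ ⇔ c > λ/μ.
λ/μ = 22.7/8.39 = 2.7056
Minimum integer c = ⌊2.7056⌋ + 1 = 3
Check: 3·8.39 = 25.17 > 22.7, while 2·8.39 = 16.78 ≤ 22.7

Final: 3 servers


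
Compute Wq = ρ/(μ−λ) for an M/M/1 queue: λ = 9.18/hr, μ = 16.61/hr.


ρ = 9.18/16.61 = 0.5527
Wq = ρ/(μ−λ) = 0.5527/(16.61 − 9.18) = 0.5527/7.43 = 0.07438 hr

Final: 0.07438 hr


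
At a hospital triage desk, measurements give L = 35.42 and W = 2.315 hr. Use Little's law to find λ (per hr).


λ = L/W = 35.42/2.315 = 15.3002 /hr

Final: 15.3002 /hr


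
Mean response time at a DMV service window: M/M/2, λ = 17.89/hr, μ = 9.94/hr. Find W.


a = 1.7998; ρ = 0.8999; P₀ = 0.052687
Lq = P₀·a^c·ρ/(c!(1−ρ)²) = 7.66381
Wq = Lq/λ = 7.66381/17.89 = 0.42838 hr
W = Wq + 1/μ = 0.42838 + 0.10060 = 0.52899 hr

Final: 0.52899 hr


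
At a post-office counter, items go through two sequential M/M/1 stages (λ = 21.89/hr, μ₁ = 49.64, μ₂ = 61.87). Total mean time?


Each node sees arrival rate λ = 21.89/hr (tandem ⇒ throughput preserved).
W₁ = 1/(μ₁−λ) = 1/(49.64−21.89) = 0.03604 hr
W₂ = 1/(μ₂−λ) = 1/(61.87−21.89) = 0.02501 hr
W_total = W₁ + W₂ = 0.03604 + 0.02501 = 0.06105 hr

Final: 0.06105 hr


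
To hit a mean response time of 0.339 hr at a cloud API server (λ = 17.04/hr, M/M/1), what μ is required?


W = 1/(μ−λ) ⇒ μ − λ = 1/W = 1/0.339 = 2.9499
μ = λ + 1/W = 17.04 + 2.9499 = 19.9899 per hr

Final: 19.9899 /hr


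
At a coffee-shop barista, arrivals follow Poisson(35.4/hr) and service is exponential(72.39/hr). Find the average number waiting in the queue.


ρ = 35.4/72.39 = 0.4890
Lq = ρ²/(1−ρ) = 0.2391/0.5110 = 0.4680

Final: 0.4680


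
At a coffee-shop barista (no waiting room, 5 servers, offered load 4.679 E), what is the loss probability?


B(c,a) = (a^c/c!) / Σ_{k=0}^{c} a^k/k!
a^5/5! = 18.688910
Σ terms (k=0..5): 1.00000 + 4.67900 + 10.94652 + 17.07292 + 19.97105 + 18.68891 = 72.358406
B = 18.688910/72.358406 = 0.258283

Final: 0.258283


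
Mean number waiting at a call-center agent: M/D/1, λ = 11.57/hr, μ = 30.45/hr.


ρ = 11.57/30.45 = 0.3800
M/D/1: Lq = ρ²/(2(1−ρ)) = 0.1444/(2·0.6200) = 0.11643

Final: 0.11643


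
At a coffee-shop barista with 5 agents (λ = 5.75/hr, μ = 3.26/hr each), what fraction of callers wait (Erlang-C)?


a = λ/μ = 1.7638; ρ = a/5 = 0.3528
P₀ = 0.170739 (from M/M/c formula)
C(c,a) = [a^c/(c!(1−ρ))]·P₀ = [17.07070/(120·0.6472)]·0.170739
= 0.21979·0.170739 = 0.037526

Final: 0.037526


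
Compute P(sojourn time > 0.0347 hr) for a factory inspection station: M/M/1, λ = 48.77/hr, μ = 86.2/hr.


W ~ Exponential(μ−λ) for M/M/1.
μ − λ = 86.2 − 48.77 = 37.4300
P(W > t) = e^{−(μ−λ)t} = e^{−1.2988} = 0.272853

Final: 0.272853


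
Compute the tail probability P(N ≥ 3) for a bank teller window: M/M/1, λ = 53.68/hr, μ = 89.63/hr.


ρ = 53.68/89.63 = 0.5989
P(N ≥ n) = ρ^n = 0.5989^3 = 0.214821

Final: 0.214821


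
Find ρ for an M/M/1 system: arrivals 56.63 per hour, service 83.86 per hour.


ρ = λ/μ = 56.63/83.86 = 0.6753

Final: 0.6753


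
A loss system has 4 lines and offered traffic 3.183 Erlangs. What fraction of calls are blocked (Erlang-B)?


B(c,a) = (a^c/c!) / Σ_{k=0}^{c} a^k/k!
a^4/4! = 4.276961
Σ terms (k=0..4): 1.00000 + 3.18300 + 5.06574 + 5.37475 + 4.27696 = 18.900461
B = 4.276961/18.900461 = 0.226289

Final: 0.226289


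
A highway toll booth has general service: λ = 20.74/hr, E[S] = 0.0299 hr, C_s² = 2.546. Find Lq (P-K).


ρ = λ·E[S] = 20.74·0.0299 = 0.6201
Lq = ρ²(1+C_s²)/(2(1−ρ)) = 0.3846·(1+2.546)/(2·0.3799)
= 0.3846·3.5460/0.7597 = 1.79485

Final: 1.79485


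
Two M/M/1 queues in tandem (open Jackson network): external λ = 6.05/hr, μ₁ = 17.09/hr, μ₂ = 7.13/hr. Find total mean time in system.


Each node sees arrival rate λ = 6.05/hr (tandem ⇒ throughput preserved).
W₁ = 1/(μ₁−λ) = 1/(17.09−6.05) = 0.09058 hr
W₂ = 1/(μ₂−λ) = 1/(7.13−6.05) = 0.92593 hr
W_total = W₁ + W₂ = 0.09058 + 0.92593 = 1.01651 hr

Final: 1.01651 hr


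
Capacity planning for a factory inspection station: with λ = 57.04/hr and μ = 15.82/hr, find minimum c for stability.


Stability requires cμ > λ ⇔ c > λ/μ.
λ/μ = 57.04/15.82 = 3.6056
Minimum integer c = ⌊3.6056⌋ + 1 = 4
Check: 4·15.82 = 63.28 > 57.04, while 3·15.82 = 47.46 ≤ 57.04

Final: 4 servers


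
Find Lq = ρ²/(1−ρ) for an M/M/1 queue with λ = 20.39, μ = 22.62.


ρ = 20.39/22.62 = 0.9014
Lq = ρ²/(1−ρ) = 0.8125/0.09859 = 8.2421

Final: 8.2421


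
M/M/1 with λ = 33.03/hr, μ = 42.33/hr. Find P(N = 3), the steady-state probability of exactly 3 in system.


ρ = 33.03/42.33 = 0.7803
P_n = (1−ρ)·ρ^n = (1 − 0.7803)·0.7803^3 = 0.2197·0.475095 = 0.104380

Final: 0.104380


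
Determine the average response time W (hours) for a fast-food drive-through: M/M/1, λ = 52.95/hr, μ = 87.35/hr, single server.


W = 1/(μ−λ) = 1/(87.35 − 52.95) = 1/34.40 = 0.02907 hr

Final: 0.02907 hr


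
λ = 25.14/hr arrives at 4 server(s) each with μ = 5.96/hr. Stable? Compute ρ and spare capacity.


Total capacity cμ = 4·5.96 = 23.84/hr
ρ = λ/(cμ) = 25.14/23.84 = 1.0545
Stable ⇔ ρ < 1: NO
Spare capacity = cμ − λ = 23.84 − 25.14 = -1.30/hr

Final: ρ = 1.0545; unstable; margin = -1.30/hr


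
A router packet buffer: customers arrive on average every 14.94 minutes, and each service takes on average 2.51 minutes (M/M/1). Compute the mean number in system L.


λ = 60/14.94 = 4.0161 /hr
μ = 60/2.51 = 23.9044 /hr
ρ = λ/μ = 4.0161/23.9044 = 0.1680
L = ρ/(1−ρ) = 0.1680/0.8320 = 0.2019

Final: 0.2019


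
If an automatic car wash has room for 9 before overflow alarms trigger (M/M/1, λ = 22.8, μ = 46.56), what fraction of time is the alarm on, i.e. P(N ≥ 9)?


ρ = 22.8/46.56 = 0.4897
P(N ≥ n) = ρ^n = 0.4897^9 = 0.001619

Final: 0.001619


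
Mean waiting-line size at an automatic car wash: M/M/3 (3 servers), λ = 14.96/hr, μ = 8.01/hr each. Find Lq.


a = λ/μ = 1.8677; ρ = a/3 = 0.6226
P₀ = 0.133539
Lq = P₀·a^c·ρ / (c!·(1−ρ)²) = 0.133539·6.51474·0.6226/(6·0.14246)
= 0.63362

Final: 0.63362


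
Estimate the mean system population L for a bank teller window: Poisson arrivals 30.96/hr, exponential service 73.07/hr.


ρ = λ/μ = 30.96/73.07 = 0.4237
L = ρ/(1−ρ) = 0.4237/(1 − 0.4237) = 0.4237/0.5763 = 0.7352

Final: 0.7352


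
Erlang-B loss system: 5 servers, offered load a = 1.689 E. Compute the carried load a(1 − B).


B(5,1.689) = 0.021322 (Erlang-B)
Carried load = a(1 − B) = 1.689·(1 − 0.021322) = 1.689·0.978678 = 1.6530 E

Final: 1.6530 Erlangs


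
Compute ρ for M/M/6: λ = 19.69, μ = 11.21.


ρ = λ/(cμ) = 19.69/(6·11.21) = 19.69/67.26 = 0.2927

Final: 0.2927


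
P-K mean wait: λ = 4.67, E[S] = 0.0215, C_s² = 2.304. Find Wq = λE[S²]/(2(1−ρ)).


ρ = λ·E[S] = 4.67·0.0215 = 0.1004
E[S²] = E[S]²(1+C_s²) = 0.0215²·(1+2.304) = 0.001527
Wq = λ·E[S²]/(2(1−ρ)) = 4.67·0.001527/(2·0.8996) = 0.003964 hr

Final: 0.003964 hr


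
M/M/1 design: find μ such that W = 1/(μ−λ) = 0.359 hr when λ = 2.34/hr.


W = 1/(μ−λ) ⇒ μ − λ = 1/W = 1/0.359 = 2.7855
μ = λ + 1/W = 2.34 + 2.7855 = 5.1255 per hr

Final: 5.1255 /hr


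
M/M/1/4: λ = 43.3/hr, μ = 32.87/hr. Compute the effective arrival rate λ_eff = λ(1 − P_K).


ρ = 1.3173; P_K = (1−ρ)ρ^4/(1−ρ^5) = 0.322068
λ_eff = λ(1 − P_K) = 43.3·(1 − 0.322068) = 43.3·0.677932 = 29.3544 /hr

Final: 29.3544 /hr


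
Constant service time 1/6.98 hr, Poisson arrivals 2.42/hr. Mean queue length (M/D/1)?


ρ = 2.42/6.98 = 0.3467
M/D/1: Lq = ρ²/(2(1−ρ)) = 0.1202/(2·0.6533) = 0.09200

Final: 0.09200


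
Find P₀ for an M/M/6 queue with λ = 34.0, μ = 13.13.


a = λ/μ = 34.0/13.13 = 2.5895; ρ = a/c = 0.4316
Σ_{k=0}^{5} a^k/k! (terms k=0..5) = 1.00000 + 2.58949 + 3.35273 + 2.89395 + 1.87346 + 0.97026 = 12.67990
Tail: a^6/(6!(1−ρ)) = 301.49849/(720·0.5684) = 0.73669
P₀ = 1/(12.67990 + 0.73669) = 1/13.41659 = 0.074535

Final: 0.074535


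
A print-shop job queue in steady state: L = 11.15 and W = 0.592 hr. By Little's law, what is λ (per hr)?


λ = L/W = 11.15/0.592 = 18.8345 /hr

Final: 18.8345 /hr


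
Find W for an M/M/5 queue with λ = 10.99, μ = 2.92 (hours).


a = 3.7637; ρ = 0.7527; P₀ = 0.018333
Lq = P₀·a^c·ρ/(c!(1−ρ)²) = 1.42058
Wq = Lq/λ = 1.42058/10.99 = 0.12926 hr
W = Wq + 1/μ = 0.12926 + 0.34247 = 0.47173 hr

Final: 0.47173 hr


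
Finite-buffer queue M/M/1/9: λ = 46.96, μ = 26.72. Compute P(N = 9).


ρ = λ/μ = 46.96/26.72 = 1.7575
P_K = (1−ρ)ρ^K/(1−ρ^(K+1)) = (-0.7575·159.964904)/(1 − 281.135924)
= -121.171020/-280.135924 = 0.432544

Final: 0.432544


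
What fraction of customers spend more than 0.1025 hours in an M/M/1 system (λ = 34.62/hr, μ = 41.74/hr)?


W ~ Exponential(μ−λ) for M/M/1.
μ − λ = 41.74 − 34.62 = 7.1200
P(W > t) = e^{−(μ−λ)t} = e^{−0.7298} = 0.482005

Final: 0.482005


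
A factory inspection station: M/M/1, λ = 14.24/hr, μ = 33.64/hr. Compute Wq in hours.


ρ = 14.24/33.64 = 0.4233
Wq = ρ/(μ−λ) = 0.4233/(33.64 − 14.24) = 0.4233/19.40 = 0.02182 hr

Final: 0.02182 hr


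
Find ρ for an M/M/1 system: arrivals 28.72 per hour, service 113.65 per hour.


ρ = λ/μ = 28.72/113.65 = 0.2527

Final: 0.2527


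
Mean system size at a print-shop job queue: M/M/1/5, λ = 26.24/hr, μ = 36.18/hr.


ρ = 26.24/36.18 = 0.7253
L = ρ[1 − (K+1)ρ^K + Kρ^(K+1)] / [(1−ρ)(1−ρ^(K+1))]
Numerator: 0.7253·(1 − 6·0.200667 + 5·0.145536) = 0.379805
Denominator: (0.2747)·(0.854464) = 0.234753
L = 0.379805/0.234753 = 1.6179

Final: 1.6179


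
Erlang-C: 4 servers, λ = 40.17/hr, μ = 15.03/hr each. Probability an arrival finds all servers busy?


a = λ/μ = 2.6727; ρ = a/4 = 0.6682
P₀ = 0.059408 (from M/M/c formula)
C(c,a) = [a^c/(c!(1−ρ))]·P₀ = [51.02364/(24·0.3318)]·0.059408
= 6.40673·0.059408 = 0.380611

Final: 0.380611


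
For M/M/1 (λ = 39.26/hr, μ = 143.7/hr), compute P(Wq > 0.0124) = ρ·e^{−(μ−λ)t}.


ρ = 39.26/143.7 = 0.2732
P(Wq > t) = ρ·e^{−(μ−λ)t} = 0.2732·e^{−1.2951}
= 0.2732·0.273883 = 0.074827

Final: 0.074827


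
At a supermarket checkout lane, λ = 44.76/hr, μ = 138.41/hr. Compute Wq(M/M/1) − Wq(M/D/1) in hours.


ρ = 44.76/138.41 = 0.3234
Wq(M/M/1) = ρ/(μ−λ) = 0.3234/93.65 = 0.003453 hr
Wq(M/D/1) = ρ/(2(μ−λ)) = 0.001727 hr
Savings = 0.003453 − 0.001727 = 0.001727 hr

Final: 0.001727 hr


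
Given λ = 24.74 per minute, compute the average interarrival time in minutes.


Mean interarrival time = 1/λ = 1/24.74 minute = 0.04042 minute
In minutes: 0.04042 × 1 = 0.04042 min

Final: 0.04042 min


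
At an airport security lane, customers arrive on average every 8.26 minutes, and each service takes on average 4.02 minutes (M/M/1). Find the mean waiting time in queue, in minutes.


λ = 60/8.26 = 7.2639 /hr
μ = 60/4.02 = 14.9254 /hr
ρ = λ/μ = 7.2639/14.9254 = 0.4867
Wq = ρ/(μ−λ) = 0.4867/(14.9254−7.2639) = 0.06352 hr
In minutes: 0.06352·60 = 3.811 min

Final: 3.811 min
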